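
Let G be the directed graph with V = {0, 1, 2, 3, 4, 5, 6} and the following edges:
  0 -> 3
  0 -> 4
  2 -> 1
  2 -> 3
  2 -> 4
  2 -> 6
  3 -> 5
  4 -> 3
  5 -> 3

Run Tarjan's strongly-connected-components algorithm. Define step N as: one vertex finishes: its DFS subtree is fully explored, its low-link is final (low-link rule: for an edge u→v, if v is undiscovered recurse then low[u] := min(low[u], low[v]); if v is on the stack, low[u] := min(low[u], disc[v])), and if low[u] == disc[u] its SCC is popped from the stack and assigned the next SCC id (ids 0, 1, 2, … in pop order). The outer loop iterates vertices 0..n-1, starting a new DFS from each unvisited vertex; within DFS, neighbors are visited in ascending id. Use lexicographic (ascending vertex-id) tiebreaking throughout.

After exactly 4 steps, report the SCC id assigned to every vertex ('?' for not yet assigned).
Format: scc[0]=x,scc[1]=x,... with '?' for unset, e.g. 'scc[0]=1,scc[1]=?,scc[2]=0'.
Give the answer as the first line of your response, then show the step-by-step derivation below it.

scc[0]=2,scc[1]=?,scc[2]=?,scc[3]=0,scc[4]=1,scc[5]=0,scc[6]=?

step 1: low=(low[0]=0,low[1]=?,low[2]=?,low[3]=1,low[4]=?,low[5]=1,low[6]=?); scc=(scc[0]=?,scc[1]=?,scc[2]=?,scc[3]=?,scc[4]=?,scc[5]=?,scc[6]=?)
step 2: low=(low[0]=0,low[1]=?,low[2]=?,low[3]=1,low[4]=?,low[5]=1,low[6]=?); scc=(scc[0]=?,scc[1]=?,scc[2]=?,scc[3]=0,scc[4]=?,scc[5]=0,scc[6]=?)
step 3: low=(low[0]=0,low[1]=?,low[2]=?,low[3]=1,low[4]=3,low[5]=1,low[6]=?); scc=(scc[0]=?,scc[1]=?,scc[2]=?,scc[3]=0,scc[4]=1,scc[5]=0,scc[6]=?)
step 4: low=(low[0]=0,low[1]=?,low[2]=?,low[3]=1,low[4]=3,low[5]=1,low[6]=?); scc=(scc[0]=2,scc[1]=?,scc[2]=?,scc[3]=0,scc[4]=1,scc[5]=0,scc[6]=?)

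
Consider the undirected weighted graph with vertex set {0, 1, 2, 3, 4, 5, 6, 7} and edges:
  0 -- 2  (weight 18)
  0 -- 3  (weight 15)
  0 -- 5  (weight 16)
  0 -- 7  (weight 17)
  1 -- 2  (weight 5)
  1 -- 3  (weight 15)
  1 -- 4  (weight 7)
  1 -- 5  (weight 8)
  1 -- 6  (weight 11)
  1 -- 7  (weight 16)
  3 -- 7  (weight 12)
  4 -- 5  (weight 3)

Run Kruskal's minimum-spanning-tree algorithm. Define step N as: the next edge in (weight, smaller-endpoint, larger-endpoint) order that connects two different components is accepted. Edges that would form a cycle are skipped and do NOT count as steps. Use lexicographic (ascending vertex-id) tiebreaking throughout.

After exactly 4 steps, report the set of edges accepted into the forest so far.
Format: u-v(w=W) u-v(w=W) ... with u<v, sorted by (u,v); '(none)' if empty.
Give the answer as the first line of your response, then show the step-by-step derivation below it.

1-2(w=5) 1-4(w=7) 1-6(w=11) 4-5(w=3)

step 1: add edge 4-5 (w=3); MST = {4-5(w=3)}
step 2: add edge 1-2 (w=5); MST = {1-2(w=5) 4-5(w=3)}
step 3: add edge 1-4 (w=7); MST = {1-2(w=5) 1-4(w=7) 4-5(w=3)}
step 4: add edge 1-6 (w=11); MST = {1-2(w=5) 1-4(w=7) 1-6(w=11) 4-5(w=3)}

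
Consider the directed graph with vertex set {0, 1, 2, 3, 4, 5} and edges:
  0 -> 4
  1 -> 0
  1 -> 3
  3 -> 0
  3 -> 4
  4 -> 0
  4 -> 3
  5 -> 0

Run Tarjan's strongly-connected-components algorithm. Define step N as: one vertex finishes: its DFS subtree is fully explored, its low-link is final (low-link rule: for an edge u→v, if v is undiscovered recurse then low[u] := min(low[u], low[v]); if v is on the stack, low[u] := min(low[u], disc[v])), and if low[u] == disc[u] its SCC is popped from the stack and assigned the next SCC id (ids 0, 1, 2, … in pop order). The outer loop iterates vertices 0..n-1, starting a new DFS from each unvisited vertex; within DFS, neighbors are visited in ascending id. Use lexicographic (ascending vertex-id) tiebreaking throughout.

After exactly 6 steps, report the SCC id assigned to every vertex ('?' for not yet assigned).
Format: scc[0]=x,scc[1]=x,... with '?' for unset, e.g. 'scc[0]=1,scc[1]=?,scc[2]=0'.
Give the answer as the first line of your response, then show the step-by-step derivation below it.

scc[0]=0,scc[1]=1,scc[2]=2,scc[3]=0,scc[4]=0,scc[5]=3

step 1: low=(low[0]=0,low[1]=?,low[2]=?,low[3]=0,low[4]=0,low[5]=?); scc=(scc[0]=?,scc[1]=?,scc[2]=?,scc[3]=?,scc[4]=?,scc[5]=?)
step 2: low=(low[0]=0,low[1]=?,low[2]=?,low[3]=0,low[4]=0,low[5]=?); scc=(scc[0]=?,scc[1]=?,scc[2]=?,scc[3]=?,scc[4]=?,scc[5]=?)
step 3: low=(low[0]=0,low[1]=?,low[2]=?,low[3]=0,low[4]=0,low[5]=?); scc=(scc[0]=0,scc[1]=?,scc[2]=?,scc[3]=0,scc[4]=0,scc[5]=?)
step 4: low=(low[0]=0,low[1]=3,low[2]=?,low[3]=0,low[4]=0,low[5]=?); scc=(scc[0]=0,scc[1]=1,scc[2]=?,scc[3]=0,scc[4]=0,scc[5]=?)
step 5: low=(low[0]=0,low[1]=3,low[2]=4,low[3]=0,low[4]=0,low[5]=?); scc=(scc[0]=0,scc[1]=1,scc[2]=2,scc[3]=0,scc[4]=0,scc[5]=?)
step 6: low=(low[0]=0,low[1]=3,low[2]=4,low[3]=0,low[4]=0,low[5]=5); scc=(scc[0]=0,scc[1]=1,scc[2]=2,scc[3]=0,scc[4]=0,scc[5]=3)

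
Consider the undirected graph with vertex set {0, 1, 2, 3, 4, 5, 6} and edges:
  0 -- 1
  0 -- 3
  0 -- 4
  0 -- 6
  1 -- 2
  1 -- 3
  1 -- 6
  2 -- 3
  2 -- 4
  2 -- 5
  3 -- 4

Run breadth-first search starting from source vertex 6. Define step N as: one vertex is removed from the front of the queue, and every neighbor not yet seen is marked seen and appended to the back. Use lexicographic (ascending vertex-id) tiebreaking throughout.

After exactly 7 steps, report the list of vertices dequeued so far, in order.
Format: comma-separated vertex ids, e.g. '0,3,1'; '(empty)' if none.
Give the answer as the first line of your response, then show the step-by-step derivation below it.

6,0,1,3,4,2,5

step 1: dequeue 6; queue=[0,1]; order=6
step 2: dequeue 0; queue=[1,3,4]; order=6,0
step 3: dequeue 1; queue=[3,4,2]; order=6,0,1
step 4: dequeue 3; queue=[4,2]; order=6,0,1,3
step 5: dequeue 4; queue=[2]; order=6,0,1,3,4
step 6: dequeue 2; queue=[5]; order=6,0,1,3,4,2
step 7: dequeue 5; queue=[(empty)]; order=6,0,1,3,4,2,5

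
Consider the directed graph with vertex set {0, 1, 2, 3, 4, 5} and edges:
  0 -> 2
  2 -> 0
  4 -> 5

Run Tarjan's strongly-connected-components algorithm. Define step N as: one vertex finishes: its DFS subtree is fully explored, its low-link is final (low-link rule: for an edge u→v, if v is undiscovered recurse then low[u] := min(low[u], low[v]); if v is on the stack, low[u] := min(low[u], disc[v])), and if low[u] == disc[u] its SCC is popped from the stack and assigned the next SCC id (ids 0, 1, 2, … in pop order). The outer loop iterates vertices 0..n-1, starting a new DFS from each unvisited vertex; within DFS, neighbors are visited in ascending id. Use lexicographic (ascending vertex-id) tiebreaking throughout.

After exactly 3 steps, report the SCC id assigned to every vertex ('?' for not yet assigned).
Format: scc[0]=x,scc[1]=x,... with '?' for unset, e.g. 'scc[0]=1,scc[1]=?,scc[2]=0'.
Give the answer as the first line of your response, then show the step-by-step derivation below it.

scc[0]=0,scc[1]=1,scc[2]=0,scc[3]=?,scc[4]=?,scc[5]=?

step 1: low=(low[0]=0,low[1]=?,low[2]=0,low[3]=?,low[4]=?,low[5]=?); scc=(scc[0]=?,scc[1]=?,scc[2]=?,scc[3]=?,scc[4]=?,scc[5]=?)
step 2: low=(low[0]=0,low[1]=?,low[2]=0,low[3]=?,low[4]=?,low[5]=?); scc=(scc[0]=0,scc[1]=?,scc[2]=0,scc[3]=?,scc[4]=?,scc[5]=?)
step 3: low=(low[0]=0,low[1]=2,low[2]=0,low[3]=?,low[4]=?,low[5]=?); scc=(scc[0]=0,scc[1]=1,scc[2]=0,scc[3]=?,scc[4]=?,scc[5]=?)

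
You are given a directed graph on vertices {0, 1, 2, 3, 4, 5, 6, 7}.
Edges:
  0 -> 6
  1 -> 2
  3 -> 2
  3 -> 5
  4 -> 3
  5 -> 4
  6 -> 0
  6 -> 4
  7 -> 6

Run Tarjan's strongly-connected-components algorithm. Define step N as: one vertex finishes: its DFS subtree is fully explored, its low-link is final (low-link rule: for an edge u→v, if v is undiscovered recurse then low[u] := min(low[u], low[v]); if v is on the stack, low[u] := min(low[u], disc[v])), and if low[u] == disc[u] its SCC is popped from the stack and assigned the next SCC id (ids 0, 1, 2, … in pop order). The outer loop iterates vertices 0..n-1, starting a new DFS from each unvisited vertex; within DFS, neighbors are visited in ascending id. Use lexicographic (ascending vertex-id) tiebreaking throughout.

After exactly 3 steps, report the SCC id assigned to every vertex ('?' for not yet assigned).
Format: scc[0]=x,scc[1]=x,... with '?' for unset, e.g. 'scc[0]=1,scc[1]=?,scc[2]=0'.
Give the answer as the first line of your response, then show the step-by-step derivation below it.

scc[0]=?,scc[1]=?,scc[2]=0,scc[3]=?,scc[4]=?,scc[5]=?,scc[6]=?,scc[7]=?

step 1: low=(low[0]=0,low[1]=?,low[2]=4,low[3]=3,low[4]=2,low[5]=?,low[6]=0,low[7]=?); scc=(scc[0]=?,scc[1]=?,scc[2]=0,scc[3]=?,scc[4]=?,scc[5]=?,scc[6]=?,scc[7]=?)
step 2: low=(low[0]=0,low[1]=?,low[2]=4,low[3]=3,low[4]=2,low[5]=2,low[6]=0,low[7]=?); scc=(scc[0]=?,scc[1]=?,scc[2]=0,scc[3]=?,scc[4]=?,scc[5]=?,scc[6]=?,scc[7]=?)
step 3: low=(low[0]=0,low[1]=?,low[2]=4,low[3]=2,low[4]=2,low[5]=2,low[6]=0,low[7]=?); scc=(scc[0]=?,scc[1]=?,scc[2]=0,scc[3]=?,scc[4]=?,scc[5]=?,scc[6]=?,scc[7]=?)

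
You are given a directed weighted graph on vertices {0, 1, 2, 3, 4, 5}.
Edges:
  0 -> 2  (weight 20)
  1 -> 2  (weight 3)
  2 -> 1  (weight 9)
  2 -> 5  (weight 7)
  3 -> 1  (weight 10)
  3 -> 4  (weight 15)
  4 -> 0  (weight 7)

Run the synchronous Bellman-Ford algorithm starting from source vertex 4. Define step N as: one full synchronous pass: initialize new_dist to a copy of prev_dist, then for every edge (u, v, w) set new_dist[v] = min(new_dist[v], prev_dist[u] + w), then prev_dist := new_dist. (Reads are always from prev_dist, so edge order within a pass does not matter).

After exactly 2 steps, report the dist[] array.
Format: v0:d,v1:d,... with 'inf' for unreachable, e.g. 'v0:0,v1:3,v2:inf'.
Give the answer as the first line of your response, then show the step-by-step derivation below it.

v0:7,v1:inf,v2:27,v3:inf,v4:0,v5:inf

step 1: dist = v0:7,v1:inf,v2:inf,v3:inf,v4:0,v5:inf
step 2: dist = v0:7,v1:inf,v2:27,v3:inf,v4:0,v5:inf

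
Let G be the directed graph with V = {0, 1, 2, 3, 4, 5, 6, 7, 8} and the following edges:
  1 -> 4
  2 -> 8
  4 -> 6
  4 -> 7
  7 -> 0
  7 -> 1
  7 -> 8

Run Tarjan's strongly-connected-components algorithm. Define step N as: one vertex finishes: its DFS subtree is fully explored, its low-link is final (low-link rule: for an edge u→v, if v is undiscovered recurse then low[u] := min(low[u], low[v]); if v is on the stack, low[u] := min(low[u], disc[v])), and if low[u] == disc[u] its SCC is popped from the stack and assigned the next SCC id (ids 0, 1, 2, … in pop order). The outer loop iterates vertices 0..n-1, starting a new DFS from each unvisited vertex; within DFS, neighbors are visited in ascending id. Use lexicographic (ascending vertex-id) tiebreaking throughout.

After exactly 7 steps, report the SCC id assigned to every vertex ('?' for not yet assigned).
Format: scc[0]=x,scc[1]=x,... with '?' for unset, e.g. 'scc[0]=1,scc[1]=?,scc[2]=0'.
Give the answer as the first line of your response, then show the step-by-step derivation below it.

scc[0]=0,scc[1]=3,scc[2]=4,scc[3]=?,scc[4]=3,scc[5]=?,scc[6]=1,scc[7]=3,scc[8]=2

step 1: low=(low[0]=0,low[1]=?,low[2]=?,low[3]=?,low[4]=?,low[5]=?,low[6]=?,low[7]=?,low[8]=?); scc=(scc[0]=0,scc[1]=?,scc[2]=?,scc[3]=?,scc[4]=?,scc[5]=?,scc[6]=?,scc[7]=?,scc[8]=?)
step 2: low=(low[0]=0,low[1]=1,low[2]=?,low[3]=?,low[4]=2,low[5]=?,low[6]=3,low[7]=?,low[8]=?); scc=(scc[0]=0,scc[1]=?,scc[2]=?,scc[3]=?,scc[4]=?,scc[5]=?,scc[6]=1,scc[7]=?,scc[8]=?)
step 3: low=(low[0]=0,low[1]=1,low[2]=?,low[3]=?,low[4]=2,low[5]=?,low[6]=3,low[7]=1,low[8]=5); scc=(scc[0]=0,scc[1]=?,scc[2]=?,scc[3]=?,scc[4]=?,scc[5]=?,scc[6]=1,scc[7]=?,scc[8]=2)
step 4: low=(low[0]=0,low[1]=1,low[2]=?,low[3]=?,low[4]=2,low[5]=?,low[6]=3,low[7]=1,low[8]=5); scc=(scc[0]=0,scc[1]=?,scc[2]=?,scc[3]=?,scc[4]=?,scc[5]=?,scc[6]=1,scc[7]=?,scc[8]=2)
step 5: low=(low[0]=0,low[1]=1,low[2]=?,low[3]=?,low[4]=1,low[5]=?,low[6]=3,low[7]=1,low[8]=5); scc=(scc[0]=0,scc[1]=?,scc[2]=?,scc[3]=?,scc[4]=?,scc[5]=?,scc[6]=1,scc[7]=?,scc[8]=2)
step 6: low=(low[0]=0,low[1]=1,low[2]=?,low[3]=?,low[4]=1,low[5]=?,low[6]=3,low[7]=1,low[8]=5); scc=(scc[0]=0,scc[1]=3,scc[2]=?,scc[3]=?,scc[4]=3,scc[5]=?,scc[6]=1,scc[7]=3,scc[8]=2)
step 7: low=(low[0]=0,low[1]=1,low[2]=6,low[3]=?,low[4]=1,low[5]=?,low[6]=3,low[7]=1,low[8]=5); scc=(scc[0]=0,scc[1]=3,scc[2]=4,scc[3]=?,scc[4]=3,scc[5]=?,scc[6]=1,scc[7]=3,scc[8]=2)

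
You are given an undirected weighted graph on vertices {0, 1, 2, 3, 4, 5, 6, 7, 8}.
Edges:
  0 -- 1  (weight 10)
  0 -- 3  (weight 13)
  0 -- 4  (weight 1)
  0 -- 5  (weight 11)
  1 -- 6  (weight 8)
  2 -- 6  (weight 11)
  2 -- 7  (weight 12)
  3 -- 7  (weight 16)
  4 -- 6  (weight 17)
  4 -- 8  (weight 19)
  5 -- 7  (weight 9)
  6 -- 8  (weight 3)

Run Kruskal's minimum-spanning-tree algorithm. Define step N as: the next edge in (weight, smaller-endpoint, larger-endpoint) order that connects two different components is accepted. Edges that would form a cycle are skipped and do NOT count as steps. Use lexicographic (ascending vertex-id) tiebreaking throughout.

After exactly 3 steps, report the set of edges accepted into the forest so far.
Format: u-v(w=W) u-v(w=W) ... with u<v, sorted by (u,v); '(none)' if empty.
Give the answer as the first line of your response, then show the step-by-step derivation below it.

0-4(w=1) 1-6(w=8) 6-8(w=3)

step 1: add edge 0-4 (w=1); MST = {0-4(w=1)}
step 2: add edge 6-8 (w=3); MST = {0-4(w=1) 6-8(w=3)}
step 3: add edge 1-6 (w=8); MST = {0-4(w=1) 1-6(w=8) 6-8(w=3)}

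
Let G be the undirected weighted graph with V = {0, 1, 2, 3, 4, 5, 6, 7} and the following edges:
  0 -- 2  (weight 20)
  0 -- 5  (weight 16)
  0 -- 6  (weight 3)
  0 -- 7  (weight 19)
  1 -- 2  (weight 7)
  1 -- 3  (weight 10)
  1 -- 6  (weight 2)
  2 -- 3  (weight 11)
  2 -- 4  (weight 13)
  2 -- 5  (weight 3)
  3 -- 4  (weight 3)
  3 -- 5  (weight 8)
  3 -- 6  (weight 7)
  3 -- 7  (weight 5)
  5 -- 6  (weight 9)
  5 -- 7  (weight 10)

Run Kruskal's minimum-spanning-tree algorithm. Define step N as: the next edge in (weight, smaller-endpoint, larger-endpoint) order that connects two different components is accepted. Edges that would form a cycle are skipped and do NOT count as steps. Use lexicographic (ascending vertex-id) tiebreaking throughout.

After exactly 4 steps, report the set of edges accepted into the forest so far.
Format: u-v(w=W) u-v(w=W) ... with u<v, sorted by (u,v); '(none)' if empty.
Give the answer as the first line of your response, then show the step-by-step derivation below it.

0-6(w=3) 1-6(w=2) 2-5(w=3) 3-4(w=3)

step 1: add edge 1-6 (w=2); MST = {1-6(w=2)}
step 2: add edge 0-6 (w=3); MST = {0-6(w=3) 1-6(w=2)}
step 3: add edge 2-5 (w=3); MST = {0-6(w=3) 1-6(w=2) 2-5(w=3)}
step 4: add edge 3-4 (w=3); MST = {0-6(w=3) 1-6(w=2) 2-5(w=3) 3-4(w=3)}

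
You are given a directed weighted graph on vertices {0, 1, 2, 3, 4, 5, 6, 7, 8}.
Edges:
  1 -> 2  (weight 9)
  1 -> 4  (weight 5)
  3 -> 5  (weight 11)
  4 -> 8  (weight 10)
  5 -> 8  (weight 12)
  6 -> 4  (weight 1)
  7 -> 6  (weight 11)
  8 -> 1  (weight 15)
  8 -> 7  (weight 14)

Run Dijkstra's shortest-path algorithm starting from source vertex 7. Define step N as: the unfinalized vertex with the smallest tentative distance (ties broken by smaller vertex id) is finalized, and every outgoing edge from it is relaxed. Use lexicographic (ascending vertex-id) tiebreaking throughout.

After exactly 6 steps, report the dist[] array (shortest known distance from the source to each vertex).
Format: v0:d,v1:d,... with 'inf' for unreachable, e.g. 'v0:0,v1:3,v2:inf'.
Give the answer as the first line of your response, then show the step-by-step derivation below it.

v0:inf,v1:37,v2:46,v3:inf,v4:12,v5:inf,v6:11,v7:0,v8:22

step 1: dist = v0:inf,v1:inf,v2:inf,v3:inf,v4:inf,v5:inf,v6:11,v7:0,v8:inf
step 2: dist = v0:inf,v1:inf,v2:inf,v3:inf,v4:12,v5:inf,v6:11,v7:0,v8:inf
step 3: dist = v0:inf,v1:inf,v2:inf,v3:inf,v4:12,v5:inf,v6:11,v7:0,v8:22
step 4: dist = v0:inf,v1:37,v2:inf,v3:inf,v4:12,v5:inf,v6:11,v7:0,v8:22
step 5: dist = v0:inf,v1:37,v2:46,v3:inf,v4:12,v5:inf,v6:11,v7:0,v8:22
step 6: dist = v0:inf,v1:37,v2:46,v3:inf,v4:12,v5:inf,v6:11,v7:0,v8:22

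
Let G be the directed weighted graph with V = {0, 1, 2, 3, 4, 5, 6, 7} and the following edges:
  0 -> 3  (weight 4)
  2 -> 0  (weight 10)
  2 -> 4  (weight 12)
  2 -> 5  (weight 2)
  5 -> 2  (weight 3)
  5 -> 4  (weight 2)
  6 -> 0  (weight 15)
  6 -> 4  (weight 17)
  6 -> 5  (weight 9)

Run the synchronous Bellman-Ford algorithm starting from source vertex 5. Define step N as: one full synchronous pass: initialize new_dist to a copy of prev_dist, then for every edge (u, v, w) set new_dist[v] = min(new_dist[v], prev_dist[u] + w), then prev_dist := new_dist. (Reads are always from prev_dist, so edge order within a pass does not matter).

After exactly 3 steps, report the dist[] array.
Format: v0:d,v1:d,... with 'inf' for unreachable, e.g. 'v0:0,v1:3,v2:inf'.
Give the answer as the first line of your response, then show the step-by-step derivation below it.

v0:13,v1:inf,v2:3,v3:17,v4:2,v5:0,v6:inf,v7:inf

step 1: dist = v0:inf,v1:inf,v2:3,v3:inf,v4:2,v5:0,v6:inf,v7:inf
step 2: dist = v0:13,v1:inf,v2:3,v3:inf,v4:2,v5:0,v6:inf,v7:inf
step 3: dist = v0:13,v1:inf,v2:3,v3:17,v4:2,v5:0,v6:inf,v7:inf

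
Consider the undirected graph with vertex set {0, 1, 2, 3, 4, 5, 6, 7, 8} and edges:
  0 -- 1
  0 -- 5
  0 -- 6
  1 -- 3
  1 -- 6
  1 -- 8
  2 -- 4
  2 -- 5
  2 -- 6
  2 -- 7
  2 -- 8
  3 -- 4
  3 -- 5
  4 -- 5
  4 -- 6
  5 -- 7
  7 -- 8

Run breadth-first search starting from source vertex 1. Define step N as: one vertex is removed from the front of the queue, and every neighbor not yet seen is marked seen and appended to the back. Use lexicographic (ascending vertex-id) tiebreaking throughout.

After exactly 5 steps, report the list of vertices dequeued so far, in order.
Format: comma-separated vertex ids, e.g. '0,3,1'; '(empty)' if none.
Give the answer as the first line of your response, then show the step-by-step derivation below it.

1,0,3,6,8

step 1: dequeue 1; queue=[0,3,6,8]; order=1
step 2: dequeue 0; queue=[3,6,8,5]; order=1,0
step 3: dequeue 3; queue=[6,8,5,4]; order=1,0,3
step 4: dequeue 6; queue=[8,5,4,2]; order=1,0,3,6
step 5: dequeue 8; queue=[5,4,2,7]; order=1,0,3,6,8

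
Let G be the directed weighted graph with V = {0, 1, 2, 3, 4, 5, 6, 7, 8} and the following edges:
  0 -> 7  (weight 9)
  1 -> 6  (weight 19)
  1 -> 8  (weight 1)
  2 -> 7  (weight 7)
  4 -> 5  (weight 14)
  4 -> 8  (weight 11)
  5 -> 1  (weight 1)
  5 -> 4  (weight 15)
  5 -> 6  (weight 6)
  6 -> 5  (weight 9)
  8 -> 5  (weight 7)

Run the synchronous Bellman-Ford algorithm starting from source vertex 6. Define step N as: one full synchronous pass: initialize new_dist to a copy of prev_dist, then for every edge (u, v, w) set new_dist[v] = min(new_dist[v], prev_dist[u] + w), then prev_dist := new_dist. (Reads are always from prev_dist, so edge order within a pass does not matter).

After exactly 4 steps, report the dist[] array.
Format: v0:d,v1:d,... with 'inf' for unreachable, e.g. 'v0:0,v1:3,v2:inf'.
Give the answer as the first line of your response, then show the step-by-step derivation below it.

v0:inf,v1:10,v2:inf,v3:inf,v4:24,v5:9,v6:0,v7:inf,v8:11

step 1: dist = v0:inf,v1:inf,v2:inf,v3:inf,v4:inf,v5:9,v6:0,v7:inf,v8:inf
step 2: dist = v0:inf,v1:10,v2:inf,v3:inf,v4:24,v5:9,v6:0,v7:inf,v8:inf
step 3: dist = v0:inf,v1:10,v2:inf,v3:inf,v4:24,v5:9,v6:0,v7:inf,v8:11
step 4: dist = v0:inf,v1:10,v2:inf,v3:inf,v4:24,v5:9,v6:0,v7:inf,v8:11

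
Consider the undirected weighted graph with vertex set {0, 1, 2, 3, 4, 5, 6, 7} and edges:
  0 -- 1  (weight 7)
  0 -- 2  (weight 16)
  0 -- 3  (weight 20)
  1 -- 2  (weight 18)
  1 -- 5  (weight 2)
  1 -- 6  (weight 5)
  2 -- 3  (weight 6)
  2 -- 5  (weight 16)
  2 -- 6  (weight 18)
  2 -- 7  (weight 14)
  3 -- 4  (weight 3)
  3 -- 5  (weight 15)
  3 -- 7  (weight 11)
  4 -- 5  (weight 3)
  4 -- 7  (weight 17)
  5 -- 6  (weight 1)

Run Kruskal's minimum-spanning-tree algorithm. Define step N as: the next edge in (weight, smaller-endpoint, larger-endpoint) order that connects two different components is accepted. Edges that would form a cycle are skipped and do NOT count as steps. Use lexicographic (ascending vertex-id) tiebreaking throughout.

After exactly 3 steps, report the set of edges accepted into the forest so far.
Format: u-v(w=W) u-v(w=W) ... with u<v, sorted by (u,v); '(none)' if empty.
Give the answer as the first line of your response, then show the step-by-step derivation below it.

1-5(w=2) 3-4(w=3) 5-6(w=1)

step 1: add edge 5-6 (w=1); MST = {5-6(w=1)}
step 2: add edge 1-5 (w=2); MST = {1-5(w=2) 5-6(w=1)}
step 3: add edge 3-4 (w=3); MST = {1-5(w=2) 3-4(w=3) 5-6(w=1)}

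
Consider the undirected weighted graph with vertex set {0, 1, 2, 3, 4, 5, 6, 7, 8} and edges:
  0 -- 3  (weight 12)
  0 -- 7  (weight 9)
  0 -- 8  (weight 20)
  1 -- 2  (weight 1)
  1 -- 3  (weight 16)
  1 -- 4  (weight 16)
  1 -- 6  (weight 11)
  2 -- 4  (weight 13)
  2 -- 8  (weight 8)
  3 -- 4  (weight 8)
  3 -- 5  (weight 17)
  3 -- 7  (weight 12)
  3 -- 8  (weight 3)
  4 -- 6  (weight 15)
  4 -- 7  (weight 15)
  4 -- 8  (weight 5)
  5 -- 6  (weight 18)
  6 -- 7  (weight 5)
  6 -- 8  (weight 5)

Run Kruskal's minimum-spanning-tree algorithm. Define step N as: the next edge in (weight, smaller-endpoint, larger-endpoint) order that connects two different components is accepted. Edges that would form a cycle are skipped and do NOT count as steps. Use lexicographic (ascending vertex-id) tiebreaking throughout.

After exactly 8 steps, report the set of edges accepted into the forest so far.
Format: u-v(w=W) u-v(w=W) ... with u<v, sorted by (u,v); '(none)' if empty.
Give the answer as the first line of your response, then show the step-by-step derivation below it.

0-7(w=9) 1-2(w=1) 2-8(w=8) 3-5(w=17) 3-8(w=3) 4-8(w=5) 6-7(w=5) 6-8(w=5)

step 1: add edge 1-2 (w=1); MST = {1-2(w=1)}
step 2: add edge 3-8 (w=3); MST = {1-2(w=1) 3-8(w=3)}
step 3: add edge 4-8 (w=5); MST = {1-2(w=1) 3-8(w=3) 4-8(w=5)}
step 4: add edge 6-7 (w=5); MST = {1-2(w=1) 3-8(w=3) 4-8(w=5) 6-7(w=5)}
step 5: add edge 6-8 (w=5); MST = {1-2(w=1) 3-8(w=3) 4-8(w=5) 6-7(w=5) 6-8(w=5)}
step 6: add edge 2-8 (w=8); MST = {1-2(w=1) 2-8(w=8) 3-8(w=3) 4-8(w=5) 6-7(w=5) 6-8(w=5)}
step 7: add edge 0-7 (w=9); MST = {0-7(w=9) 1-2(w=1) 2-8(w=8) 3-8(w=3) 4-8(w=5) 6-7(w=5) 6-8(w=5)}
step 8: add edge 3-5 (w=17); MST = {0-7(w=9) 1-2(w=1) 2-8(w=8) 3-5(w=17) 3-8(w=3) 4-8(w=5) 6-7(w=5) 6-8(w=5)}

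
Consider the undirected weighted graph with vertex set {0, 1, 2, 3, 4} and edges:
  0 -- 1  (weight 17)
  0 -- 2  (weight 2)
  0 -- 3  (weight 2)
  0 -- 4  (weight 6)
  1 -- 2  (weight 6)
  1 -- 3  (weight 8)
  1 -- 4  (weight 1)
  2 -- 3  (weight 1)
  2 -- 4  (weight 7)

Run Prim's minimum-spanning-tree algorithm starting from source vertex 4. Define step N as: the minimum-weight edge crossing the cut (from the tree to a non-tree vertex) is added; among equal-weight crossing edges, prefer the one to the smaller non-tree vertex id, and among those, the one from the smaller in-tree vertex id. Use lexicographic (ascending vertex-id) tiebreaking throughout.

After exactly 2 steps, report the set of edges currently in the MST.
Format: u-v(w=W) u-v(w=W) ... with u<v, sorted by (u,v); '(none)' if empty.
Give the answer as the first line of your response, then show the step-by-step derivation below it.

0-4(w=6) 1-4(w=1)

step 1: add edge 1-4 (w=1); MST = {1-4(w=1)}
step 2: add edge 0-4 (w=6); MST = {0-4(w=6) 1-4(w=1)}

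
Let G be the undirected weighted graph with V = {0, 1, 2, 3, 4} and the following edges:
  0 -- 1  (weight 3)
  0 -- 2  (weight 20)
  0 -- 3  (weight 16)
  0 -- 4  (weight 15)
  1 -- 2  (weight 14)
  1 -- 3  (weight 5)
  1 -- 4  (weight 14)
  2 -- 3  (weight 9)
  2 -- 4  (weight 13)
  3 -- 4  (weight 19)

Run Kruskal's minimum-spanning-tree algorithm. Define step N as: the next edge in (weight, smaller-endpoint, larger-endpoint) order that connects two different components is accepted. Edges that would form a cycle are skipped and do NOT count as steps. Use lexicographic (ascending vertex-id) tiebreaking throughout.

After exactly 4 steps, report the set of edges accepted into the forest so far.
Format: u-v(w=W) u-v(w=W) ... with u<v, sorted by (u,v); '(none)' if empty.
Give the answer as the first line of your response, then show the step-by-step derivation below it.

0-1(w=3) 1-3(w=5) 2-3(w=9) 2-4(w=13)

step 1: add edge 0-1 (w=3); MST = {0-1(w=3)}
step 2: add edge 1-3 (w=5); MST = {0-1(w=3) 1-3(w=5)}
step 3: add edge 2-3 (w=9); MST = {0-1(w=3) 1-3(w=5) 2-3(w=9)}
step 4: add edge 2-4 (w=13); MST = {0-1(w=3) 1-3(w=5) 2-3(w=9) 2-4(w=13)}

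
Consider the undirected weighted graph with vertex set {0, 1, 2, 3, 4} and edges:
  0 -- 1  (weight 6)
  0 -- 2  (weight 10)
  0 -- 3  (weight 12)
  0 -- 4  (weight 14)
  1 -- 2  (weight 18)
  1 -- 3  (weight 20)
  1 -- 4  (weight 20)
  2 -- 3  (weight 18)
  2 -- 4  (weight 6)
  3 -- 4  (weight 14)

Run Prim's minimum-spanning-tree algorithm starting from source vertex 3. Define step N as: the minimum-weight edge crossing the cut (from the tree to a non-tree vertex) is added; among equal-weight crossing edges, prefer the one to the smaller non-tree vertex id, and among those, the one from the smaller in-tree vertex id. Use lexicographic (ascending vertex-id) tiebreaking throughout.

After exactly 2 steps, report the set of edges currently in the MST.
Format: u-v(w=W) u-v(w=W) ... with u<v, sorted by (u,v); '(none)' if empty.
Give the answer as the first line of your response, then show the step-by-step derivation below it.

0-1(w=6) 0-3(w=12)

step 1: add edge 0-3 (w=12); MST = {0-3(w=12)}
step 2: add edge 0-1 (w=6); MST = {0-1(w=6) 0-3(w=12)}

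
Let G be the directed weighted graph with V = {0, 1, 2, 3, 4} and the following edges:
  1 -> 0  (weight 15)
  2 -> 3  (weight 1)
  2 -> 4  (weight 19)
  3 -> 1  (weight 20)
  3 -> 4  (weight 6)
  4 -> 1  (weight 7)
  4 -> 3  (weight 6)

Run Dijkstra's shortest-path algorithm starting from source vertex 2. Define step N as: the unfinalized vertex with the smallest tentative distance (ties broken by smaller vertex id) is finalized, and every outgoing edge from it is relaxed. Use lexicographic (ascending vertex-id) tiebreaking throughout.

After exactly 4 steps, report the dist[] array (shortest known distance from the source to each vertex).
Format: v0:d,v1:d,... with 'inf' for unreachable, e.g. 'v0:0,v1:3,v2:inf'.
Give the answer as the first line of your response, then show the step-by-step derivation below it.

v0:29,v1:14,v2:0,v3:1,v4:7

step 1: dist = v0:inf,v1:inf,v2:0,v3:1,v4:19
step 2: dist = v0:inf,v1:21,v2:0,v3:1,v4:7
step 3: dist = v0:inf,v1:14,v2:0,v3:1,v4:7
step 4: dist = v0:29,v1:14,v2:0,v3:1,v4:7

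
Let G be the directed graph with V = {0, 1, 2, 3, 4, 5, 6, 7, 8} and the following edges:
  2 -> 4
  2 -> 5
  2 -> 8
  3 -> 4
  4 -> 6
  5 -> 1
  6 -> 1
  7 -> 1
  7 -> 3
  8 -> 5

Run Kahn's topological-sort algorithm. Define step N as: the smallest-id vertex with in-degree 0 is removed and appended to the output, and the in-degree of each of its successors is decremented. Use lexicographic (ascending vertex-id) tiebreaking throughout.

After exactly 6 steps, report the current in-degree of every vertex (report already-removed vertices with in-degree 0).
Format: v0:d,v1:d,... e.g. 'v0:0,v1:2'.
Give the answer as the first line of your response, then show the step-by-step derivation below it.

v0:0,v1:1,v2:0,v3:0,v4:0,v5:1,v6:0,v7:0,v8:0

step 1: output 0; order=[0]; indeg=(0,3,0,1,2,2,1,0,1)
step 2: output 2; order=[0,2]; indeg=(0,3,0,1,1,1,1,0,0)
step 3: output 7; order=[0,2,7]; indeg=(0,2,0,0,1,1,1,0,0)
step 4: output 3; order=[0,2,7,3]; indeg=(0,2,0,0,0,1,1,0,0)
step 5: output 4; order=[0,2,7,3,4]; indeg=(0,2,0,0,0,1,0,0,0)
step 6: output 6; order=[0,2,7,3,4,6]; indeg=(0,1,0,0,0,1,0,0,0)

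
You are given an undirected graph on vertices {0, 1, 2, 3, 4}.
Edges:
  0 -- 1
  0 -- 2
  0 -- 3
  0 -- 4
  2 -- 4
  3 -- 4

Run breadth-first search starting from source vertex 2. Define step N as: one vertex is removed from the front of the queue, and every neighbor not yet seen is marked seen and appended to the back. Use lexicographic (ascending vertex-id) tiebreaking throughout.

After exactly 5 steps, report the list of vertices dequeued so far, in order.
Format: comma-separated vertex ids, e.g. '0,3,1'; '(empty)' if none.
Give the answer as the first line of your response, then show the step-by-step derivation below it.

2,0,4,1,3

step 1: dequeue 2; queue=[0,4]; order=2
step 2: dequeue 0; queue=[4,1,3]; order=2,0
step 3: dequeue 4; queue=[1,3]; order=2,0,4
step 4: dequeue 1; queue=[3]; order=2,0,4,1
step 5: dequeue 3; queue=[(empty)]; order=2,0,4,1,3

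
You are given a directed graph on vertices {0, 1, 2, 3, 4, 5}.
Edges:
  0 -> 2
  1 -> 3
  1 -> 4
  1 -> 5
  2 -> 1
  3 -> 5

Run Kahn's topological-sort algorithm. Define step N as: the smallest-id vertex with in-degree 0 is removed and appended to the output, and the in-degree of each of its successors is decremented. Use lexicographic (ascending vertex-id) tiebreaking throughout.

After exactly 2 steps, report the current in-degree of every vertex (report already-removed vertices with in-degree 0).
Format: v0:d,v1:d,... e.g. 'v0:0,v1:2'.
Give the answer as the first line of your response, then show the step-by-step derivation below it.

v0:0,v1:0,v2:0,v3:1,v4:1,v5:2

step 1: output 0; order=[0]; indeg=(0,1,0,1,1,2)
step 2: output 2; order=[0,2]; indeg=(0,0,0,1,1,2)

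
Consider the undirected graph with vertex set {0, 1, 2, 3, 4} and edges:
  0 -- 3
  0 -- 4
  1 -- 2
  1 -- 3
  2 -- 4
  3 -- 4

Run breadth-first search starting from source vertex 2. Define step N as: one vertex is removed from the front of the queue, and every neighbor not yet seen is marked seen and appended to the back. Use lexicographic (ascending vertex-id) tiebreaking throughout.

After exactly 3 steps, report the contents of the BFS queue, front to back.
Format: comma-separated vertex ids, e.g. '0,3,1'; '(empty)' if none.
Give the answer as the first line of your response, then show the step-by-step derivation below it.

3,0

step 1: dequeue 2; queue=[1,4]; order=2
step 2: dequeue 1; queue=[4,3]; order=2,1
step 3: dequeue 4; queue=[3,0]; order=2,1,4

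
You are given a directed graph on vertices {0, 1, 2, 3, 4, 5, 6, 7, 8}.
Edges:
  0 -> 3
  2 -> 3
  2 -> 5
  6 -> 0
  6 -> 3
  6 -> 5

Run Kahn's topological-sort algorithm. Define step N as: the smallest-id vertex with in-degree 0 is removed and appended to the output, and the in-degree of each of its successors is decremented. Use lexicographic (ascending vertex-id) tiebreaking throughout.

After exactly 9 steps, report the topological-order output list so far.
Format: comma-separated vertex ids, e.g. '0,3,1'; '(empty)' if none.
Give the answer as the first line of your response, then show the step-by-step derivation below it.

1,2,4,6,0,3,5,7,8

step 1: output 1; order=[1]; indeg=(1,0,0,3,0,2,0,0,0)
step 2: output 2; order=[1,2]; indeg=(1,0,0,2,0,1,0,0,0)
step 3: output 4; order=[1,2,4]; indeg=(1,0,0,2,0,1,0,0,0)
step 4: output 6; order=[1,2,4,6]; indeg=(0,0,0,1,0,0,0,0,0)
step 5: output 0; order=[1,2,4,6,0]; indeg=(0,0,0,0,0,0,0,0,0)
step 6: output 3; order=[1,2,4,6,0,3]; indeg=(0,0,0,0,0,0,0,0,0)
step 7: output 5; order=[1,2,4,6,0,3,5]; indeg=(0,0,0,0,0,0,0,0,0)
step 8: output 7; order=[1,2,4,6,0,3,5,7]; indeg=(0,0,0,0,0,0,0,0,0)
step 9: output 8; order=[1,2,4,6,0,3,5,7,8]; indeg=(0,0,0,0,0,0,0,0,0)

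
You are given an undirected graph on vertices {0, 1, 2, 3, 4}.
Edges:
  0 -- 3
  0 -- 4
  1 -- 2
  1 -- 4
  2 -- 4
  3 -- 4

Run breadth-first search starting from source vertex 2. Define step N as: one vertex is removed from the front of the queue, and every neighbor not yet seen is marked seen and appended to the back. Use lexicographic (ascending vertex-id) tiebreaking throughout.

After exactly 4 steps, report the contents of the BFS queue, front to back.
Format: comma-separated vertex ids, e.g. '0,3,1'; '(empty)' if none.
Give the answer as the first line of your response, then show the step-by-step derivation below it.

3

step 1: dequeue 2; queue=[1,4]; order=2
step 2: dequeue 1; queue=[4]; order=2,1
step 3: dequeue 4; queue=[0,3]; order=2,1,4
step 4: dequeue 0; queue=[3]; order=2,1,4,0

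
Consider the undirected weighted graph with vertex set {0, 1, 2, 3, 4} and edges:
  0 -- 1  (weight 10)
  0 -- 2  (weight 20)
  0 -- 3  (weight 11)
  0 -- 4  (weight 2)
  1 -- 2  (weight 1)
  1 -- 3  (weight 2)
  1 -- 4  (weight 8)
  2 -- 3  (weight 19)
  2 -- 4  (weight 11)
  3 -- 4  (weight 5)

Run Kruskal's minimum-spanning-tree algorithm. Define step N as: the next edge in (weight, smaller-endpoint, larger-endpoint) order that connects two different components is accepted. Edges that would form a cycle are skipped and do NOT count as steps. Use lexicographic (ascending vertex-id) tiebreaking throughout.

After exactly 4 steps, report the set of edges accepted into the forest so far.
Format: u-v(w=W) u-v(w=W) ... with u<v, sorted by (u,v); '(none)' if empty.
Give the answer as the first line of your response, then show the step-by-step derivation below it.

0-4(w=2) 1-2(w=1) 1-3(w=2) 3-4(w=5)

step 1: add edge 1-2 (w=1); MST = {1-2(w=1)}
step 2: add edge 0-4 (w=2); MST = {0-4(w=2) 1-2(w=1)}
step 3: add edge 1-3 (w=2); MST = {0-4(w=2) 1-2(w=1) 1-3(w=2)}
step 4: add edge 3-4 (w=5); MST = {0-4(w=2) 1-2(w=1) 1-3(w=2) 3-4(w=5)}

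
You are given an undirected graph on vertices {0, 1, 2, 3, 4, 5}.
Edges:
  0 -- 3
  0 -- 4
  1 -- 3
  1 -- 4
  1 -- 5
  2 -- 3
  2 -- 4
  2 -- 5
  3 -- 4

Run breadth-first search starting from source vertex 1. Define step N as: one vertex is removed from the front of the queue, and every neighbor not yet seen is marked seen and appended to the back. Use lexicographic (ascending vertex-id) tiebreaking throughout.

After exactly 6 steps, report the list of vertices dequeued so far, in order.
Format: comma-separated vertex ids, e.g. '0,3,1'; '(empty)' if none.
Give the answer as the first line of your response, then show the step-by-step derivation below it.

1,3,4,5,0,2

step 1: dequeue 1; queue=[3,4,5]; order=1
step 2: dequeue 3; queue=[4,5,0,2]; order=1,3
step 3: dequeue 4; queue=[5,0,2]; order=1,3,4
step 4: dequeue 5; queue=[0,2]; order=1,3,4,5
step 5: dequeue 0; queue=[2]; order=1,3,4,5,0
step 6: dequeue 2; queue=[(empty)]; order=1,3,4,5,0,2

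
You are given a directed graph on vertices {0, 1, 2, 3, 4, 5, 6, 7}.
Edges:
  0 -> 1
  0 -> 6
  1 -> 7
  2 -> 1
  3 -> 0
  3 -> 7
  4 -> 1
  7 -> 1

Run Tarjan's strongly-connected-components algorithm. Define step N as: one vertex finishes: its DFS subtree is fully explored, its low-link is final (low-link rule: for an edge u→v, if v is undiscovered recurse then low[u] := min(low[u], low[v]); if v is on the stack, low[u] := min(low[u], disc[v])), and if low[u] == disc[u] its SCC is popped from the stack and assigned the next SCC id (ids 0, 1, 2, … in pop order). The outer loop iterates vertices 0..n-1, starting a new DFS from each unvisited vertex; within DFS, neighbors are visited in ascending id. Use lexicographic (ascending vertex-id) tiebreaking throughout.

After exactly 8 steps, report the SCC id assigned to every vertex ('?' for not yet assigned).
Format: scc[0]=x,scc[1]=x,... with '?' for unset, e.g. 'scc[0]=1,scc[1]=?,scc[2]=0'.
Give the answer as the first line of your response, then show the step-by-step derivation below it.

scc[0]=2,scc[1]=0,scc[2]=3,scc[3]=4,scc[4]=5,scc[5]=6,scc[6]=1,scc[7]=0

step 1: low=(low[0]=0,low[1]=1,low[2]=?,low[3]=?,low[4]=?,low[5]=?,low[6]=?,low[7]=1); scc=(scc[0]=?,scc[1]=?,scc[2]=?,scc[3]=?,scc[4]=?,scc[5]=?,scc[6]=?,scc[7]=?)
step 2: low=(low[0]=0,low[1]=1,low[2]=?,low[3]=?,low[4]=?,low[5]=?,low[6]=?,low[7]=1); scc=(scc[0]=?,scc[1]=0,scc[2]=?,scc[3]=?,scc[4]=?,scc[5]=?,scc[6]=?,scc[7]=0)
step 3: low=(low[0]=0,low[1]=1,low[2]=?,low[3]=?,low[4]=?,low[5]=?,low[6]=3,low[7]=1); scc=(scc[0]=?,scc[1]=0,scc[2]=?,scc[3]=?,scc[4]=?,scc[5]=?,scc[6]=1,scc[7]=0)
step 4: low=(low[0]=0,low[1]=1,low[2]=?,low[3]=?,low[4]=?,low[5]=?,low[6]=3,low[7]=1); scc=(scc[0]=2,scc[1]=0,scc[2]=?,scc[3]=?,scc[4]=?,scc[5]=?,scc[6]=1,scc[7]=0)
step 5: low=(low[0]=0,low[1]=1,low[2]=4,low[3]=?,low[4]=?,low[5]=?,low[6]=3,low[7]=1); scc=(scc[0]=2,scc[1]=0,scc[2]=3,scc[3]=?,scc[4]=?,scc[5]=?,scc[6]=1,scc[7]=0)
step 6: low=(low[0]=0,low[1]=1,low[2]=4,low[3]=5,low[4]=?,low[5]=?,low[6]=3,low[7]=1); scc=(scc[0]=2,scc[1]=0,scc[2]=3,scc[3]=4,scc[4]=?,scc[5]=?,scc[6]=1,scc[7]=0)
step 7: low=(low[0]=0,low[1]=1,low[2]=4,low[3]=5,low[4]=6,low[5]=?,low[6]=3,low[7]=1); scc=(scc[0]=2,scc[1]=0,scc[2]=3,scc[3]=4,scc[4]=5,scc[5]=?,scc[6]=1,scc[7]=0)
step 8: low=(low[0]=0,low[1]=1,low[2]=4,low[3]=5,low[4]=6,low[5]=7,low[6]=3,low[7]=1); scc=(scc[0]=2,scc[1]=0,scc[2]=3,scc[3]=4,scc[4]=5,scc[5]=6,scc[6]=1,scc[7]=0)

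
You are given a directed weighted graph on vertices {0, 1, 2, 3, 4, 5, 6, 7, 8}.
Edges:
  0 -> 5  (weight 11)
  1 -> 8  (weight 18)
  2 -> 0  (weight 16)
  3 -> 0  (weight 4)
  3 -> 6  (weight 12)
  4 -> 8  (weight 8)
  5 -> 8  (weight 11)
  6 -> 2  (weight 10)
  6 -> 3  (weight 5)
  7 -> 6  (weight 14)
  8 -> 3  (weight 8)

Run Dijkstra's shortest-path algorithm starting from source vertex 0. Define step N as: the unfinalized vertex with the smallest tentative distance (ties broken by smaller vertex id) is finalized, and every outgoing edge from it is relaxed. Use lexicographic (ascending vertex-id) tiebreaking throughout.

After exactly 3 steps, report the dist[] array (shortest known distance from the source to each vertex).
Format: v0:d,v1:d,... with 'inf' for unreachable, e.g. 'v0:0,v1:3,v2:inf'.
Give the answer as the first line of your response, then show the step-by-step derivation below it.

v0:0,v1:inf,v2:inf,v3:30,v4:inf,v5:11,v6:inf,v7:inf,v8:22

step 1: dist = v0:0,v1:inf,v2:inf,v3:inf,v4:inf,v5:11,v6:inf,v7:inf,v8:inf
step 2: dist = v0:0,v1:inf,v2:inf,v3:inf,v4:inf,v5:11,v6:inf,v7:inf,v8:22
step 3: dist = v0:0,v1:inf,v2:inf,v3:30,v4:inf,v5:11,v6:inf,v7:inf,v8:22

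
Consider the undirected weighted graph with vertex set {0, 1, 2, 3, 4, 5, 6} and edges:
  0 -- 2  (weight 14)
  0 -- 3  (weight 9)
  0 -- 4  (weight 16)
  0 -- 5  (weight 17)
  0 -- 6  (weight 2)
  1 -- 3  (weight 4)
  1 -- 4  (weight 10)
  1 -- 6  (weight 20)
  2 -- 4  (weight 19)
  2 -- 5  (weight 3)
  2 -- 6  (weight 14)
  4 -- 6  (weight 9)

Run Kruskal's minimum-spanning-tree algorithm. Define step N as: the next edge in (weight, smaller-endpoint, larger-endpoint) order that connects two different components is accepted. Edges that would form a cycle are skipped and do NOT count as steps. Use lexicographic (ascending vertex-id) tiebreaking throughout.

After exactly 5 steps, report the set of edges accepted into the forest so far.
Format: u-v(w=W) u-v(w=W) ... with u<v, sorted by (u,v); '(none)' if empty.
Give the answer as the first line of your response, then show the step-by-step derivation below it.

0-3(w=9) 0-6(w=2) 1-3(w=4) 2-5(w=3) 4-6(w=9)

step 1: add edge 0-6 (w=2); MST = {0-6(w=2)}
step 2: add edge 2-5 (w=3); MST = {0-6(w=2) 2-5(w=3)}
step 3: add edge 1-3 (w=4); MST = {0-6(w=2) 1-3(w=4) 2-5(w=3)}
step 4: add edge 0-3 (w=9); MST = {0-3(w=9) 0-6(w=2) 1-3(w=4) 2-5(w=3)}
step 5: add edge 4-6 (w=9); MST = {0-3(w=9) 0-6(w=2) 1-3(w=4) 2-5(w=3) 4-6(w=9)}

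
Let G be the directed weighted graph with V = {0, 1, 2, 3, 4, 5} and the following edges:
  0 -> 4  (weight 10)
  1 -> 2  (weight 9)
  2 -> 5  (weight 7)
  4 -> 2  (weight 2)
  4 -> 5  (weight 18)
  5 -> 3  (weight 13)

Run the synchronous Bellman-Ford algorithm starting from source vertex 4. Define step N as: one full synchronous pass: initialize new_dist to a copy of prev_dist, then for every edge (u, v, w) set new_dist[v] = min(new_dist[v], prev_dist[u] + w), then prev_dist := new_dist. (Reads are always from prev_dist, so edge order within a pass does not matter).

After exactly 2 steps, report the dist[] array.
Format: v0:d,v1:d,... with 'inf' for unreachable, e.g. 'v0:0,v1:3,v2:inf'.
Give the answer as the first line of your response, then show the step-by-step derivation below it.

v0:inf,v1:inf,v2:2,v3:31,v4:0,v5:9

step 1: dist = v0:inf,v1:inf,v2:2,v3:inf,v4:0,v5:18
step 2: dist = v0:inf,v1:inf,v2:2,v3:31,v4:0,v5:9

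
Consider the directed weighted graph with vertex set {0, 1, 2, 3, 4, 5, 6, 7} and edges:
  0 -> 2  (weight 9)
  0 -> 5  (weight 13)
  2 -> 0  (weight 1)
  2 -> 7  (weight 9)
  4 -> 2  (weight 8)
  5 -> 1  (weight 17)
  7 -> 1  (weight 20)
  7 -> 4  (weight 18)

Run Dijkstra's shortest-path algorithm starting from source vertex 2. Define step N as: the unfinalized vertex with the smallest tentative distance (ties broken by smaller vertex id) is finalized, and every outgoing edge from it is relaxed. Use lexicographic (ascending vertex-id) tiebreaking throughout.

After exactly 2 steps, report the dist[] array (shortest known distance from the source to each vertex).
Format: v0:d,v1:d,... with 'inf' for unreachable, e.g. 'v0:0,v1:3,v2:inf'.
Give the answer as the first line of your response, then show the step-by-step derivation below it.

v0:1,v1:inf,v2:0,v3:inf,v4:inf,v5:14,v6:inf,v7:9

step 1: dist = v0:1,v1:inf,v2:0,v3:inf,v4:inf,v5:inf,v6:inf,v7:9
step 2: dist = v0:1,v1:inf,v2:0,v3:inf,v4:inf,v5:14,v6:inf,v7:9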